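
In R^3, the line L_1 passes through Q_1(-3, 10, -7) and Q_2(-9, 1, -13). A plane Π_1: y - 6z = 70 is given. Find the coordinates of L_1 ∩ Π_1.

A direction vector for L_1 is Q_2 − Q_1 = (-6, -9, -6).
Substitute r = (-3, 10, -7) + t(-6, -9, -6) into the plane: 52 + 27t = 70, so t = 2/3.
Intersection: (-3, 10, -7) + (2/3)·(-6, -9, -6) = (-7, 4, -11).

(-7, 4, -11)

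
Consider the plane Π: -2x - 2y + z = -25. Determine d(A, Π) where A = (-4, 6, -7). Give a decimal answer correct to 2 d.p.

n·A − d = (-2)·(-4) + (-2)·(6) + (1)·(-7) − (-25) = 14; |n| = √9.
Distance = |14| / √9 = 14/√9 ≈ 4.67.

4.67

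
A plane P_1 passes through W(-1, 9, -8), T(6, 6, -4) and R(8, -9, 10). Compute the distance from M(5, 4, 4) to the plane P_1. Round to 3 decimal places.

WT = (7, -3, 4), WR = (9, -18, 18); a normal to P_1 is WT × WR = (18, -90, -99).
Using W: P_1 has equation 18x - 90y - 99z = -36.
n·M − d = (18)·(5) + (-90)·(4) + (-99)·(4) − (-36) = -630; |n| = √18225.
Distance = |-630| / √18225 = 630/√18225 ≈ 4.667.

4.667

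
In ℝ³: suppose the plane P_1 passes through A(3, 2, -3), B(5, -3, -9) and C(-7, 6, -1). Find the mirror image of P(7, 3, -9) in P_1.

AB = (2, -5, -6), AC = (-10, 4, 2); a normal to P_1 is AB × AC = (14, 56, -42).
Using A: P_1 has equation 14x + 56y - 42z = 280.
λ = (n·P − d)/|n|² = (644 − 280)/5096 = 1/14.
Reflection = P − 2λn = (7, 3, -9) − (1/7)·(14, 56, -42) = (5, -5, -3).

(5, -5, -3)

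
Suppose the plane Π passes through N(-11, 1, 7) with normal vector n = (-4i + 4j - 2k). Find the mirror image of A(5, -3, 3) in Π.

Π: n·r = n·N gives -4x + 4y - 2z = 34.
λ = (n·A − d)/|n|² = (-38 − 34)/36 = -2.
Reflection = A − 2λn = (5, -3, 3) − (-4)·(-4, 4, -2) = (-11, 13, -5).

(-11, 13, -5)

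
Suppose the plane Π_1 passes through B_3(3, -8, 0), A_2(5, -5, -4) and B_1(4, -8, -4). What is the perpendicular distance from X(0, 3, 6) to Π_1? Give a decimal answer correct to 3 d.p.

B_3A_2 = (2, 3, -4), B_3B_1 = (1, 0, -4); a normal to Π_1 is B_3A_2 × B_3B_1 = (-12, 4, -3).
Using B_3: Π_1 has equation -12x + 4y - 3z = -68.
n·X − d = (-12)·(0) + (4)·(3) + (-3)·(6) − (-68) = 62; |n| = √169.
Distance = |62| / √169 = 62/√169 ≈ 4.769.

4.769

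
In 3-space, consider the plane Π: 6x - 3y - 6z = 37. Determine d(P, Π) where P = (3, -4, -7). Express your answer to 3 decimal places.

3.889

n·P − d = (6)·(3) + (-3)·(-4) + (-6)·(-7) − 37 = 35; |n| = √81.
Distance = |35| / √81 = 35/√81 ≈ 3.889.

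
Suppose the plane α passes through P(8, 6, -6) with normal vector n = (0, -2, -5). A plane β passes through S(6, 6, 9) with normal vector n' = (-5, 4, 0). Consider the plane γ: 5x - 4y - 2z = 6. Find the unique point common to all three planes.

α: n·r = n·P gives -2y - 5z = 18.
β: n'·r = n'·S gives -5x + 4y = -6.
Solving the 3×3 linear system -2y - 5z = 18, -5x + 4y = -6, 5x - 4y - 2z = 6 (e.g. by elimination or Cramer's rule, determinant = 20) gives (-6, -9, 0).

(-6, -9, 0)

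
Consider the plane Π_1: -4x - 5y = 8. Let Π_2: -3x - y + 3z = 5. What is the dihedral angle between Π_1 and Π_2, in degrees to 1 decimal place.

52.5

cos θ = |n₁·n₂| / (|n₁||n₂|) = |17| / (√41 · √19).
θ = arccos(0.60909) ≈ 52.5°.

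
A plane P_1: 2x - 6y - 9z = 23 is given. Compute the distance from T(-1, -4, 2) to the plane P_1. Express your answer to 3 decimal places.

1.727

n·T − d = (2)·(-1) + (-6)·(-4) + (-9)·(2) − 23 = -19; |n| = √121.
Distance = |-19| / √121 = 19/√121 ≈ 1.727.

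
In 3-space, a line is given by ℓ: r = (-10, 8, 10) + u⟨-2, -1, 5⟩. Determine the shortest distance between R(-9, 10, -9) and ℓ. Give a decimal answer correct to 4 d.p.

6.2690

Taking (-10, 8, 10) on ℓ with direction v = (-2, -1, 5): w = R − (-10, 8, 10) = (1, 2, -19), and w × v = (-9, 33, 3).
Distance = |w × v| / |v| = √1179 / √30 ≈ 6.2690.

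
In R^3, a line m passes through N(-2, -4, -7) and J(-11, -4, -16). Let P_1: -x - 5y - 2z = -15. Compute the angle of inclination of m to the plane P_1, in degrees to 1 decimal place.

A direction vector for m is J − N = (-9, 0, -9).
sin θ = |n·v| / (|n||v|) = |27| / (√30 · √162) = 0.38730.
θ ≈ 22.8°.

22.8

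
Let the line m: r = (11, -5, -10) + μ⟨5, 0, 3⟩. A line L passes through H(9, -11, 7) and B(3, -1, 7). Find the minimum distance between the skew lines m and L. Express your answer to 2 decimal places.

A direction vector for L is B − H = (-6, 10, 0).
Common perpendicular direction n = (5, 0, 3) × (-6, 10, 0) = (-30, -18, 50).
With w = (9, -11, 7) − (11, -5, -10) = (-2, -6, 17), w · n = 1018.
Distance = |w · n| / |n| = |1018| / √3724 ≈ 16.68.

16.68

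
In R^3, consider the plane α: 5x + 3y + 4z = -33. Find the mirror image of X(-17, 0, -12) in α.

(3, 12, 4)

λ = (n·X − d)/|n|² = (-133 − (-33))/50 = -2.
Reflection = X − 2λn = (-17, 0, -12) − (-4)·(5, 3, 4) = (3, 12, 4).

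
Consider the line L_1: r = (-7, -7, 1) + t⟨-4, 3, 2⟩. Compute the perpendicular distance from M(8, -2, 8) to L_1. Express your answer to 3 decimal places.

Taking (-7, -7, 1) on L_1 with direction v = (-4, 3, 2): w = M − (-7, -7, 1) = (15, 5, 7), and w × v = (-11, -58, 65).
Distance = |w × v| / |v| = √7710 / √29 ≈ 16.305.

16.305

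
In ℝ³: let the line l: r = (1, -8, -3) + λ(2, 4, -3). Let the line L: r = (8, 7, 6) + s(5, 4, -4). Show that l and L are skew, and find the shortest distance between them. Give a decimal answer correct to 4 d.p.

Common perpendicular direction n = (2, 4, -3) × (5, 4, -4) = (-4, -7, -12).
With w = (8, 7, 6) − (1, -8, -3) = (7, 15, 9), w · n = -241.
Since n ≠ 0 the lines are not parallel, and w · n = -241 ≠ 0 so they do not intersect; hence they are skew.
Distance = |w · n| / |n| = |-241| / √209 ≈ 16.6703.

16.6703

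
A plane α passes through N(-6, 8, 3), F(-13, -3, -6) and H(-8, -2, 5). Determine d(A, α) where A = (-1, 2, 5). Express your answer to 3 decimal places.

5.207

NF = (-7, -11, -9), NH = (-2, -10, 2); a normal to α is NF × NH = (-112, 32, 48).
Using N: α has equation -112x + 32y + 48z = 1072.
n·A − d = (-112)·(-1) + (32)·(2) + (48)·(5) − 1072 = -656; |n| = √15872.
Distance = |-656| / √15872 = 656/√15872 ≈ 5.207.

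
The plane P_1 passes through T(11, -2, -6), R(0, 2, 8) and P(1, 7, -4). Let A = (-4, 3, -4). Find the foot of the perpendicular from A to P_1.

TR = (-11, 4, 14), TP = (-10, 9, 2); a normal to P_1 is TR × TP = (-118, -118, -59).
Using T: P_1 has equation -118x - 118y - 59z = -708.
Foot = A − λn with λ = (n·A − d)/|n|² = (354 − (-708))/31329 = 2/59.
Foot = (-4, 3, -4) − (2/59)·(-118, -118, -59) = (0, 7, -2).

(0, 7, -2)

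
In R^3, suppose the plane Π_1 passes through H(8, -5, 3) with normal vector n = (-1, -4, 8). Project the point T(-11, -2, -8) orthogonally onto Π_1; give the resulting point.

(-12, -6, 0)

Π_1: n·r = n·H gives -x - 4y + 8z = 36.
Foot = T − λn with λ = (n·T − d)/|n|² = (-45 − 36)/81 = -1.
Foot = (-11, -2, -8) − (-1)·(-1, -4, 8) = (-12, -6, 0).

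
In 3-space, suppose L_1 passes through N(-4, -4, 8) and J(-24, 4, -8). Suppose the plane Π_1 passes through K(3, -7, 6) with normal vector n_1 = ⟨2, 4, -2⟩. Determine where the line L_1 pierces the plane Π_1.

(-9, -2, 4)

A direction vector for L_1 is J − N = (-20, 8, -16).
Π_1: n_1·r = n_1·K gives 2x + 4y - 2z = -34.
Substitute r = (-4, -4, 8) + t(-20, 8, -16) into the plane: -40 + 24t = -34, so t = 1/4.
Intersection: (-4, -4, 8) + (1/4)·(-20, 8, -16) = (-9, -2, 4).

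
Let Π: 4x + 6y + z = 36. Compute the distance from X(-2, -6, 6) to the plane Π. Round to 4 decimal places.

n·X − d = (4)·(-2) + (6)·(-6) + (1)·(6) − 36 = -74; |n| = √53.
Distance = |-74| / √53 = 74/√53 ≈ 10.1647.

10.1647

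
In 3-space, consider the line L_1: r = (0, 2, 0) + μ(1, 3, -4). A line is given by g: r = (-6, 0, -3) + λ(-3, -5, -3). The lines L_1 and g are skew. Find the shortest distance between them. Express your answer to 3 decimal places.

4.013

Common perpendicular direction n = (1, 3, -4) × (-3, -5, -3) = (-29, 15, 4).
With w = (-6, 0, -3) − (0, 2, 0) = (-6, -2, -3), w · n = 132.
Distance = |w · n| / |n| = |132| / √1082 ≈ 4.013.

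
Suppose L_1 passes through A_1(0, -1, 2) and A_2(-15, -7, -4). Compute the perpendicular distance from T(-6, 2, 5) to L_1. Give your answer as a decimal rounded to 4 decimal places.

A direction vector for L_1 is A_2 − A_1 = (-15, -6, -6).
Taking (0, -1, 2) on L_1 with direction v = (-15, -6, -6): w = T − (0, -1, 2) = (-6, 3, 3), and w × v = (0, -81, 81).
Distance = |w × v| / |v| = √13122 / √297 ≈ 6.6469.

6.6469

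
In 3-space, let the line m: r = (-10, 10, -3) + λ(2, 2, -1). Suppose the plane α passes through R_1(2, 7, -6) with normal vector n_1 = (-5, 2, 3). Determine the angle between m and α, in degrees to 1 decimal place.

α: n_1·r = n_1·R_1 gives -5x + 2y + 3z = -14.
sin θ = |n·v| / (|n||v|) = |-9| / (√38 · √9) = 0.48666.
θ ≈ 29.1°.

29.1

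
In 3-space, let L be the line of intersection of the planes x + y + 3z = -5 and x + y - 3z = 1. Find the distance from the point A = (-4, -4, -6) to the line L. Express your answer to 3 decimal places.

Direction of L: (1, 1, 3) × (1, 1, -3) = (-6, 6, 0).
A point on L: solving the two plane equations with x = -3 gives (-3, 1, -1).
Taking (-3, 1, -1) on L with direction v = (-6, 6, 0): w = A − (-3, 1, -1) = (-1, -5, -5), and w × v = (30, 30, -36).
Distance = |w × v| / |v| = √3096 / √72 ≈ 6.557.

6.557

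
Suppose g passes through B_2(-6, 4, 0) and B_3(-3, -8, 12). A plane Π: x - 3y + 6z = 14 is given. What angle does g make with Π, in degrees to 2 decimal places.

A direction vector for g is B_3 − B_2 = (3, -12, 12).
sin θ = |n·v| / (|n||v|) = |111| / (√46 · √297) = 0.94965.
θ ≈ 71.74°.

71.74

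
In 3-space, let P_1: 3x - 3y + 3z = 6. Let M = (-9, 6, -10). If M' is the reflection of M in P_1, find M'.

λ = (n·M − d)/|n|² = (-75 − 6)/27 = -3.
Reflection = M − 2λn = (-9, 6, -10) − (-6)·(3, -3, 3) = (9, -12, 8).

(9, -12, 8)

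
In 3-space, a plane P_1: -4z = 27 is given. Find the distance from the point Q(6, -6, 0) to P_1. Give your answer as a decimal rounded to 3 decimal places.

n·Q − d = (0)·(6) + (0)·(-6) + (-4)·(0) − 27 = -27; |n| = √16.
Distance = |-27| / √16 = 27/√16 ≈ 6.750.

6.750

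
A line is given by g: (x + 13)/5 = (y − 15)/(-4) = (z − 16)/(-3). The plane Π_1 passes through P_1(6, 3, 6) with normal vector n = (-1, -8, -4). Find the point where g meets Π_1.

(2, 3, 7)

g has direction (5, -4, -3) through (-13, 15, 16).
Π_1: n·r = n·P_1 gives -x - 8y - 4z = -54.
Substitute r = (-13, 15, 16) + t(5, -4, -3) into the plane: -171 + 39t = -54, so t = 3.
Intersection: (-13, 15, 16) + 3·(5, -4, -3) = (2, 3, 7).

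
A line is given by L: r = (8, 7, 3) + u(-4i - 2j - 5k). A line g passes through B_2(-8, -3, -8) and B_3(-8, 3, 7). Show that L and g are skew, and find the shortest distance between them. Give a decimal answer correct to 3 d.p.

A direction vector for g is B_3 − B_2 = (0, 6, 15).
Common perpendicular direction n = (-4, -2, -5) × (0, 6, 15) = (0, 60, -24).
With w = (-8, -3, -8) − (8, 7, 3) = (-16, -10, -11), w · n = -336.
Since n ≠ 0 the lines are not parallel, and w · n = -336 ≠ 0 so they do not intersect; hence they are skew.
Distance = |w · n| / |n| = |-336| / √4176 ≈ 5.199.

5.199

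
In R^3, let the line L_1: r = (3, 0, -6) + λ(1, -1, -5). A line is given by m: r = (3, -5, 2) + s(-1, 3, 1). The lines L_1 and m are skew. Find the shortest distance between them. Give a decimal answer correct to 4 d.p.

0.2722

Common perpendicular direction n = (1, -1, -5) × (-1, 3, 1) = (14, 4, 2).
With w = (3, -5, 2) − (3, 0, -6) = (0, -5, 8), w · n = -4.
Distance = |w · n| / |n| = |-4| / √216 ≈ 0.2722.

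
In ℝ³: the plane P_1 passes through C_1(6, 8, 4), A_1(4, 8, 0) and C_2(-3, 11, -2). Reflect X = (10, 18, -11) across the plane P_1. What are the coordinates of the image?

(-2, -6, -5)

C_1A_1 = (-2, 0, -4), C_1C_2 = (-9, 3, -6); a normal to P_1 is C_1A_1 × C_1C_2 = (12, 24, -6).
Using C_1: P_1 has equation 12x + 24y - 6z = 240.
λ = (n·X − d)/|n|² = (618 − 240)/756 = 1/2.
Reflection = X − 2λn = (10, 18, -11) − 1·(12, 24, -6) = (-2, -6, -5).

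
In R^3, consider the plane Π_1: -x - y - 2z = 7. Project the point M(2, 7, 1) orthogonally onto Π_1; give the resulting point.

Foot = M − λn with λ = (n·M − d)/|n|² = (-11 − 7)/6 = -3.
Foot = (2, 7, 1) − (-3)·(-1, -1, -2) = (-1, 4, -5).

(-1, 4, -5)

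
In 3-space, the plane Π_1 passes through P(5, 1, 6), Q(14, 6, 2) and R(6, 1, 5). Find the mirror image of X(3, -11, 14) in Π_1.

(-9, 1, 2)

PQ = (9, 5, -4), PR = (1, 0, -1); a normal to Π_1 is PQ × PR = (-5, 5, -5).
Using P: Π_1 has equation -5x + 5y - 5z = -50.
λ = (n·X − d)/|n|² = (-140 − (-50))/75 = -6/5.
Reflection = X − 2λn = (3, -11, 14) − (-12/5)·(-5, 5, -5) = (-9, 1, 2).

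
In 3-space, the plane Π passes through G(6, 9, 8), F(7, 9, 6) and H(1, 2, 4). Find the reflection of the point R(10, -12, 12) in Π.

GF = (1, 0, -2), GH = (-5, -7, -4); a normal to Π is GF × GH = (-14, 14, -7).
Using G: Π has equation -14x + 14y - 7z = -14.
λ = (n·R − d)/|n|² = (-392 − (-14))/441 = -6/7.
Reflection = R − 2λn = (10, -12, 12) − (-12/7)·(-14, 14, -7) = (-14, 12, 0).

(-14, 12, 0)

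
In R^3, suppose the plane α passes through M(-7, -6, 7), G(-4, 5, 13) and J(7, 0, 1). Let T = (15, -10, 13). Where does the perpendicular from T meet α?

MG = (3, 11, 6), MJ = (14, 6, -6); a normal to α is MG × MJ = (-102, 102, -136).
Using M: α has equation -102x + 102y - 136z = -850.
Foot = T − λn with λ = (n·T − d)/|n|² = (-4318 − (-850))/39304 = -3/34.
Foot = (15, -10, 13) − (-3/34)·(-102, 102, -136) = (6, -1, 1).

(6, -1, 1)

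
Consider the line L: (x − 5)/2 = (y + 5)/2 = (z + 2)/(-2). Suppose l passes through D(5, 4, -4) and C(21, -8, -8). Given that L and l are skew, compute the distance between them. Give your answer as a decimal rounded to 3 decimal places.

L has direction (2, 2, -2) through (5, -5, -2).
A direction vector for l is C − D = (16, -12, -4).
Common perpendicular direction n = (2, 2, -2) × (16, -12, -4) = (-32, -24, -56).
With w = (5, 4, -4) − (5, -5, -2) = (0, 9, -2), w · n = -104.
Distance = |w · n| / |n| = |-104| / √4736 ≈ 1.511.

1.511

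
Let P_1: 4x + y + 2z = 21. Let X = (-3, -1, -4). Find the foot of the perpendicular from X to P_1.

(5, 1, 0)

Foot = X − λn with λ = (n·X − d)/|n|² = (-21 − 21)/21 = -2.
Foot = (-3, -1, -4) − (-2)·(4, 1, 2) = (5, 1, 0).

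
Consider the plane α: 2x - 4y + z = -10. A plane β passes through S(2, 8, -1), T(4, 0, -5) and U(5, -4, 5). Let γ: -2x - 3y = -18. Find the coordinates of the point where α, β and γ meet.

(3, 4, 0)

ST = (2, -8, -4), SU = (3, -12, 6); a normal to β is ST × SU = (-96, -24, 0).
Using S: β has equation -96x - 24y = -384.
Solving the 3×3 linear system 2x - 4y + z = -10, -96x - 24y = -384, -2x - 3y = -18 (e.g. by elimination or Cramer's rule, determinant = 240) gives (3, 4, 0).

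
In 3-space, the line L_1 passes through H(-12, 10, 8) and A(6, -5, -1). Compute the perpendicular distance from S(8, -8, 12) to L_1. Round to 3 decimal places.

A direction vector for L_1 is A − H = (18, -15, -9).
Taking (-12, 10, 8) on L_1 with direction v = (18, -15, -9): w = S − (-12, 10, 8) = (20, -18, 4), and w × v = (222, 252, 24).
Distance = |w × v| / |v| = √113364 / √630 ≈ 13.414.

13.414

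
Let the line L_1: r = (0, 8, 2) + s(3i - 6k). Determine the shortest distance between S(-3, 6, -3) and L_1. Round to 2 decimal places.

Taking (0, 8, 2) on L_1 with direction v = (3, 0, -6): w = S − (0, 8, 2) = (-3, -2, -5), and w × v = (12, -33, 6).
Distance = |w × v| / |v| = √1269 / √45 ≈ 5.31.

5.31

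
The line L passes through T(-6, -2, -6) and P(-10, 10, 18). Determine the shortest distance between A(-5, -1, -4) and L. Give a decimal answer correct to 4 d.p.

A direction vector for L is P − T = (-4, 12, 24).
Taking (-6, -2, -6) on L with direction v = (-4, 12, 24): w = A − (-6, -2, -6) = (1, 1, 2), and w × v = (0, -32, 16).
Distance = |w × v| / |v| = √1280 / √736 ≈ 1.3188.

1.3188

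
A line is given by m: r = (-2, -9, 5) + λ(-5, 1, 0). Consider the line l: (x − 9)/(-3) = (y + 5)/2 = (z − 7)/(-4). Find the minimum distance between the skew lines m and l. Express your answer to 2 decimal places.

l has direction (-3, 2, -4) through (9, -5, 7).
Common perpendicular direction n = (-5, 1, 0) × (-3, 2, -4) = (-4, -20, -7).
With w = (9, -5, 7) − (-2, -9, 5) = (11, 4, 2), w · n = -138.
Distance = |w · n| / |n| = |-138| / √465 ≈ 6.40.

6.40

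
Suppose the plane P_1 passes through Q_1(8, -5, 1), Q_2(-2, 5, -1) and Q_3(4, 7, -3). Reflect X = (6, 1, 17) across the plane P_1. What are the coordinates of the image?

Q_1Q_2 = (-10, 10, -2), Q_1Q_3 = (-4, 12, -4); a normal to P_1 is Q_1Q_2 × Q_1Q_3 = (-16, -32, -80).
Using Q_1: P_1 has equation -16x - 32y - 80z = -48.
λ = (n·X − d)/|n|² = (-1488 − (-48))/7680 = -3/16.
Reflection = X − 2λn = (6, 1, 17) − (-3/8)·(-16, -32, -80) = (0, -11, -13).

(0, -11, -13)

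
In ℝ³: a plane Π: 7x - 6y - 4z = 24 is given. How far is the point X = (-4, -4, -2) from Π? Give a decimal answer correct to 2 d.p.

1.99

n·X − d = (7)·(-4) + (-6)·(-4) + (-4)·(-2) − 24 = -20; |n| = √101.
Distance = |-20| / √101 = 20/√101 ≈ 1.99.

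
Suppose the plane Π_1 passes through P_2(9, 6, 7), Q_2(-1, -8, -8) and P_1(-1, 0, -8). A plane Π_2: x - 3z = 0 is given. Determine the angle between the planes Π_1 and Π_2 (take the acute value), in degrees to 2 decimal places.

P_2Q_2 = (-10, -14, -15), P_2P_1 = (-10, -6, -15); a normal to Π_1 is P_2Q_2 × P_2P_1 = (120, 0, -80).
Using P_2: Π_1 has equation 120x - 80z = 520.
cos θ = |n₁·n₂| / (|n₁||n₂|) = |360| / (√20800 · √10).
θ = arccos(0.78935) ≈ 37.87°.

37.87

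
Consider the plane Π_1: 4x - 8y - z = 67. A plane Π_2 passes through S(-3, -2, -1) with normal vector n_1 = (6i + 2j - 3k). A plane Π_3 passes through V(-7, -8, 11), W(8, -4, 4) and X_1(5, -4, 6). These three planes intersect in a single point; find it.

(2, -8, 5)

Π_2: n_1·r = n_1·S gives 6x + 2y - 3z = -19.
VW = (15, 4, -7), VX_1 = (12, 4, -5); a normal to Π_3 is VW × VX_1 = (8, -9, 12).
Using V: Π_3 has equation 8x - 9y + 12z = 148.
Solving the 3×3 linear system 4x - 8y - z = 67, 6x + 2y - 3z = -19, 8x - 9y + 12z = 148 (e.g. by elimination or Cramer's rule, determinant = 826) gives (2, -8, 5).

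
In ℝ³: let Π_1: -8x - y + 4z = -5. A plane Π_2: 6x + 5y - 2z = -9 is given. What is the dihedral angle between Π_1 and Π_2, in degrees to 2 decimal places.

cos θ = |n₁·n₂| / (|n₁||n₂|) = |-61| / (√81 · √65).
θ = arccos(0.84068) ≈ 32.79°.

32.79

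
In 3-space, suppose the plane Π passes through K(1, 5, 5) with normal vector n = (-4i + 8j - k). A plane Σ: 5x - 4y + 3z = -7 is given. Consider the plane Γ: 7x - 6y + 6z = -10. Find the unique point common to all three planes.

Π: n·r = n·K gives -4x + 8y - z = 31.
Solving the 3×3 linear system -4x + 8y - z = 31, 5x - 4y + 3z = -7, 7x - 6y + 6z = -10 (e.g. by elimination or Cramer's rule, determinant = -46) gives (2, 5, 1).

(2, 5, 1)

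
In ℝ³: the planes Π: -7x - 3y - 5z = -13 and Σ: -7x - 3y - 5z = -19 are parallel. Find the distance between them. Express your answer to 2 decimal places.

Same normal n = (-7, -3, -5) with |n| = √83; distance = |-13 − (-19)| / |n| = 6/√83 ≈ 0.66.

0.66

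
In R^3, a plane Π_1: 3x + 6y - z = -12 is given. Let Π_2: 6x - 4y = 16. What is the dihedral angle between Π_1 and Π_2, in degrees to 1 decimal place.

83.0

cos θ = |n₁·n₂| / (|n₁||n₂|) = |-6| / (√46 · √52).
θ = arccos(0.12268) ≈ 83.0°.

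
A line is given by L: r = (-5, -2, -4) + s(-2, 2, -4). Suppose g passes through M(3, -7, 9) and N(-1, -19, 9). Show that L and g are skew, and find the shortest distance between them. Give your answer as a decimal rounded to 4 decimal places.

0.8018

A direction vector for g is N − M = (-4, -12, 0).
Common perpendicular direction n = (-2, 2, -4) × (-4, -12, 0) = (-48, 16, 32).
With w = (3, -7, 9) − (-5, -2, -4) = (8, -5, 13), w · n = -48.
Since n ≠ 0 the lines are not parallel, and w · n = -48 ≠ 0 so they do not intersect; hence they are skew.
Distance = |w · n| / |n| = |-48| / √3584 ≈ 0.8018.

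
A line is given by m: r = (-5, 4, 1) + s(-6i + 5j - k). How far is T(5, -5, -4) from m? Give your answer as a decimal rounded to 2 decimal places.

6.69

Taking (-5, 4, 1) on m with direction v = (-6, 5, -1): w = T − (-5, 4, 1) = (10, -9, -5), and w × v = (34, 40, -4).
Distance = |w × v| / |v| = √2772 / √62 ≈ 6.69.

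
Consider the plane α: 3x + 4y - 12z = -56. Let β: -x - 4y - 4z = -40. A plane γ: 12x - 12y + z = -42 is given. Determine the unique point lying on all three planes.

(0, 4, 6)

Solving the 3×3 linear system 3x + 4y - 12z = -56, -x - 4y - 4z = -40, 12x - 12y + z = -42 (e.g. by elimination or Cramer's rule, determinant = -1064) gives (0, 4, 6).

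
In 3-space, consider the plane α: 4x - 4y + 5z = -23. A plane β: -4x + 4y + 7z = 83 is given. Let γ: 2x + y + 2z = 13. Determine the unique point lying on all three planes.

Solving the 3×3 linear system 4x - 4y + 5z = -23, -4x + 4y + 7z = 83, 2x + y + 2z = 13 (e.g. by elimination or Cramer's rule, determinant = -144) gives (-3, 9, 5).

(-3, 9, 5)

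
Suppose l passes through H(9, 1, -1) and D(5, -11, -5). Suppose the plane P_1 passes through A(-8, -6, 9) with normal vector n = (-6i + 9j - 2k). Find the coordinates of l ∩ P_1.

(10, 4, 0)

A direction vector for l is D − H = (-4, -12, -4).
P_1: n·r = n·A gives -6x + 9y - 2z = -24.
Substitute r = (9, 1, -1) + t(-4, -12, -4) into the plane: -43 + (-76)t = -24, so t = -1/4.
Intersection: (9, 1, -1) + (-1/4)·(-4, -12, -4) = (10, 4, 0).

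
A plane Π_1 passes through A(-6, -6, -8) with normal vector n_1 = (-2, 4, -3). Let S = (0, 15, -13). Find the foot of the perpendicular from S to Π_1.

Π_1: n_1·r = n_1·A gives -2x + 4y - 3z = 12.
Foot = S − λn with λ = (n·S − d)/|n|² = (99 − 12)/29 = 3.
Foot = (0, 15, -13) − 3·(-2, 4, -3) = (6, 3, -4).

(6, 3, -4)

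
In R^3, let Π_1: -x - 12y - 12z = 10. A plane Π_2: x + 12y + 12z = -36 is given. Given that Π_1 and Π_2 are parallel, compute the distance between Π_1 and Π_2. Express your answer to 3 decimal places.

1.529

Rescale Π_2 by 1/(-1): -x - 12y - 12z = 36. Then distance = |10 − 36| / √289 ≈ 1.529.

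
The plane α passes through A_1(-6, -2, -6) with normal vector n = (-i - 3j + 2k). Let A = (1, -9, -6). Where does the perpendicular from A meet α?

(2, -6, -8)

α: n·r = n·A_1 gives -x - 3y + 2z = 0.
Foot = A − λn with λ = (n·A − d)/|n|² = (14 − 0)/14 = 1.
Foot = (1, -9, -6) − 1·(-1, -3, 2) = (2, -6, -8).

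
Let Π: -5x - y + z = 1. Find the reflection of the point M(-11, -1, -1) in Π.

λ = (n·M − d)/|n|² = (55 − 1)/27 = 2.
Reflection = M − 2λn = (-11, -1, -1) − 4·(-5, -1, 1) = (9, 3, -5).

(9, 3, -5)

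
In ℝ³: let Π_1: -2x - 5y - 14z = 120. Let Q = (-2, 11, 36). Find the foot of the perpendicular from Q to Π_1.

(-8, -4, -6)

Foot = Q − λn with λ = (n·Q − d)/|n|² = (-555 − 120)/225 = -3.
Foot = (-2, 11, 36) − (-3)·(-2, -5, -14) = (-8, -4, -6).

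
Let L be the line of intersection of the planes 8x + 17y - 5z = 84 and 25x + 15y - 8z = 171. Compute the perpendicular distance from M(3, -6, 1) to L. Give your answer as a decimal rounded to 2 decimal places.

8.72

Direction of L: (8, 17, -5) × (25, 15, -8) = (-61, -61, -305).
A point on L: solving the two plane equations with x = 6 gives (6, 3, 3).
Taking (6, 3, 3) on L with direction v = (-61, -61, -305): w = M − (6, 3, 3) = (-3, -9, -2), and w × v = (2623, -793, -366).
Distance = |w × v| / |v| = √7642934 / √100467 ≈ 8.72.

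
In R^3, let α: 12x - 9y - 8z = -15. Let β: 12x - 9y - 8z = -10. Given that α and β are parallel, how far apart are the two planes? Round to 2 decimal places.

0.29

Same normal n = (12, -9, -8) with |n| = √289; distance = |-15 − (-10)| / |n| = 5/√289 ≈ 0.29.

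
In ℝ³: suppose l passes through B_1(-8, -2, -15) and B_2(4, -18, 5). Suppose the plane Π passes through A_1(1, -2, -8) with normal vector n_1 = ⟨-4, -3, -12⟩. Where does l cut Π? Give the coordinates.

(-2, -10, -5)

A direction vector for l is B_2 − B_1 = (12, -16, 20).
Π: n_1·r = n_1·A_1 gives -4x - 3y - 12z = 98.
Substitute r = (-8, -2, -15) + t(12, -16, 20) into the plane: 218 + (-240)t = 98, so t = 1/2.
Intersection: (-8, -2, -15) + (1/2)·(12, -16, 20) = (-2, -10, -5).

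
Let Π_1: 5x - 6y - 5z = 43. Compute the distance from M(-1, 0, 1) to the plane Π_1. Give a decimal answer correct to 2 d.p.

5.72

n·M − d = (5)·(-1) + (-6)·(0) + (-5)·(1) − 43 = -53; |n| = √86.
Distance = |-53| / √86 = 53/√86 ≈ 5.72.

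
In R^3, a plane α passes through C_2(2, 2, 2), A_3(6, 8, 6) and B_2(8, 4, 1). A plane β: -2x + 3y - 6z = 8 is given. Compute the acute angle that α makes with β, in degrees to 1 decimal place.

17.8

C_2A_3 = (4, 6, 4), C_2B_2 = (6, 2, -1); a normal to α is C_2A_3 × C_2B_2 = (-14, 28, -28).
Using C_2: α has equation -14x + 28y - 28z = -28.
cos θ = |n₁·n₂| / (|n₁||n₂|) = |280| / (√1764 · √49).
θ = arccos(0.95238) ≈ 17.8°.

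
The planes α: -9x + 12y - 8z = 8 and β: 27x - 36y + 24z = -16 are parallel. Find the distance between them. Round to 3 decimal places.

Rescale β by 1/(-3): -9x + 12y - 8z = 16/3. Then distance = |8 − (16/3)| / √289 ≈ 0.157.

0.157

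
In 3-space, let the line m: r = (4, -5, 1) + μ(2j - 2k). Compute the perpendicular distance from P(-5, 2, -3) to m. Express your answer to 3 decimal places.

Taking (4, -5, 1) on m with direction v = (0, 2, -2): w = P − (4, -5, 1) = (-9, 7, -4), and w × v = (-6, -18, -18).
Distance = |w × v| / |v| = √684 / √8 ≈ 9.247.

9.247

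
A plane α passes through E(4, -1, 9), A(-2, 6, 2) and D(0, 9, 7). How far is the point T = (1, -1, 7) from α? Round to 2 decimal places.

1.57

EA = (-6, 7, -7), ED = (-4, 10, -2); a normal to α is EA × ED = (56, 16, -32).
Using E: α has equation 56x + 16y - 32z = -80.
n·T − d = (56)·(1) + (16)·(-1) + (-32)·(7) − (-80) = -104; |n| = √4416.
Distance = |-104| / √4416 = 104/√4416 ≈ 1.57.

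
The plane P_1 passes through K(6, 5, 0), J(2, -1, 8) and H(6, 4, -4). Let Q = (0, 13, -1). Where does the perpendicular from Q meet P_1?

(8, 9, 0)

KJ = (-4, -6, 8), KH = (0, -1, -4); a normal to P_1 is KJ × KH = (32, -16, 4).
Using K: P_1 has equation 32x - 16y + 4z = 112.
Foot = Q − λn with λ = (n·Q − d)/|n|² = (-212 − 112)/1296 = -1/4.
Foot = (0, 13, -1) − (-1/4)·(32, -16, 4) = (8, 9, 0).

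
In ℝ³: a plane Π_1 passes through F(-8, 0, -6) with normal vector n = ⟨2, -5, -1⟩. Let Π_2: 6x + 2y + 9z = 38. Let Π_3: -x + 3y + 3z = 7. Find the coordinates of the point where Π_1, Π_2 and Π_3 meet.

(5, 4, 0)

Π_1: n·r = n·F gives 2x - 5y - z = -10.
Solving the 3×3 linear system 2x - 5y - z = -10, 6x + 2y + 9z = 38, -x + 3y + 3z = 7 (e.g. by elimination or Cramer's rule, determinant = 73) gives (5, 4, 0).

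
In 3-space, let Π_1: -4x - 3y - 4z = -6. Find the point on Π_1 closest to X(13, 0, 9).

Foot = X − λn with λ = (n·X − d)/|n|² = (-88 − (-6))/41 = -2.
Foot = (13, 0, 9) − (-2)·(-4, -3, -4) = (5, -6, 1).

(5, -6, 1)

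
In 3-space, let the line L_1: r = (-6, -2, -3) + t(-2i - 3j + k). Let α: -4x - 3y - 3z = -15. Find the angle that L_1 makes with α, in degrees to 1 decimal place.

39.9

sin θ = |n·v| / (|n||v|) = |14| / (√34 · √14) = 0.64169.
θ ≈ 39.9°.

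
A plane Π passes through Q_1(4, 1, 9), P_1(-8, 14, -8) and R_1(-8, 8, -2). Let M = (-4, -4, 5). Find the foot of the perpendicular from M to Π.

(-5, -1, 8)

Q_1P_1 = (-12, 13, -17), Q_1R_1 = (-12, 7, -11); a normal to Π is Q_1P_1 × Q_1R_1 = (-24, 72, 72).
Using Q_1: Π has equation -24x + 72y + 72z = 624.
Foot = M − λn with λ = (n·M − d)/|n|² = (168 − 624)/10944 = -1/24.
Foot = (-4, -4, 5) − (-1/24)·(-24, 72, 72) = (-5, -1, 8).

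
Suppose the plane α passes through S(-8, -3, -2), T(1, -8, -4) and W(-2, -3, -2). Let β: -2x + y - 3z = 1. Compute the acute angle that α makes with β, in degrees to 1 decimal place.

32.5

ST = (9, -5, -2), SW = (6, 0, 0); a normal to α is ST × SW = (0, -12, 30).
Using S: α has equation -12y + 30z = -24.
cos θ = |n₁·n₂| / (|n₁||n₂|) = |-102| / (√1044 · √14).
θ = arccos(0.84370) ≈ 32.5°.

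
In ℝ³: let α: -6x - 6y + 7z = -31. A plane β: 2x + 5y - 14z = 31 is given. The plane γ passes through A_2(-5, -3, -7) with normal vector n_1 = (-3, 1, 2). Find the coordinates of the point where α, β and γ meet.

(1, 3, -1)

γ: n_1·r = n_1·A_2 gives -3x + y + 2z = -2.
Solving the 3×3 linear system -6x - 6y + 7z = -31, 2x + 5y - 14z = 31, -3x + y + 2z = -2 (e.g. by elimination or Cramer's rule, determinant = -253) gives (1, 3, -1).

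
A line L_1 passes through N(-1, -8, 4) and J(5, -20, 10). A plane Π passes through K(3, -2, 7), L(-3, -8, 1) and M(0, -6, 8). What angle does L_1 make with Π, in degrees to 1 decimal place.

49.1

A direction vector for L_1 is J − N = (6, -12, 6).
KL = (-6, -6, -6), KM = (-3, -4, 1); a normal to Π is KL × KM = (-30, 24, 6).
Using K: Π has equation -30x + 24y + 6z = -96.
sin θ = |n·v| / (|n||v|) = |-432| / (√1512 · √216) = 0.75593.
θ ≈ 49.1°.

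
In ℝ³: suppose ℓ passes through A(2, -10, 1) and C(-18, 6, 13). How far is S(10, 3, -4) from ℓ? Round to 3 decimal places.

A direction vector for ℓ is C − A = (-20, 16, 12).
Taking (2, -10, 1) on ℓ with direction v = (-20, 16, 12): w = S − (2, -10, 1) = (8, 13, -5), and w × v = (236, 4, 388).
Distance = |w × v| / |v| = √206256 / √800 ≈ 16.057.

16.057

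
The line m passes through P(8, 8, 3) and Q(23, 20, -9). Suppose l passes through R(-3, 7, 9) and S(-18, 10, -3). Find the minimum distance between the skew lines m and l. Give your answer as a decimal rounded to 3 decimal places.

4.972

A direction vector for m is Q − P = (15, 12, -12).
A direction vector for l is S − R = (-15, 3, -12).
Common perpendicular direction n = (15, 12, -12) × (-15, 3, -12) = (-108, 360, 225).
With w = (-3, 7, 9) − (8, 8, 3) = (-11, -1, 6), w · n = 2178.
Distance = |w · n| / |n| = |2178| / √191889 ≈ 4.972.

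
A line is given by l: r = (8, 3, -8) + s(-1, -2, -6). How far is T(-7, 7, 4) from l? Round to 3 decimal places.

16.791

Taking (8, 3, -8) on l with direction v = (-1, -2, -6): w = T − (8, 3, -8) = (-15, 4, 12), and w × v = (0, -102, 34).
Distance = |w × v| / |v| = √11560 / √41 ≈ 16.791.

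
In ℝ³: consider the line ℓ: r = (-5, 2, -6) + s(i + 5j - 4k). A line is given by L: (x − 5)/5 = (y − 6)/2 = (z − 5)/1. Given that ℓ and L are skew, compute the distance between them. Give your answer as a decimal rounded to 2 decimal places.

6.13

L has direction (5, 2, 1) through (5, 6, 5).
Common perpendicular direction n = (1, 5, -4) × (5, 2, 1) = (13, -21, -23).
With w = (5, 6, 5) − (-5, 2, -6) = (10, 4, 11), w · n = -207.
Distance = |w · n| / |n| = |-207| / √1139 ≈ 6.13.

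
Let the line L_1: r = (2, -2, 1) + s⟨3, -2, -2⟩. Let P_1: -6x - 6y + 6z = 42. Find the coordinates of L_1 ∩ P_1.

Substitute r = (2, -2, 1) + t(3, -2, -2) into the plane: 6 + (-18)t = 42, so t = -2.
Intersection: (2, -2, 1) + (-2)·(3, -2, -2) = (-4, 2, 5).

(-4, 2, 5)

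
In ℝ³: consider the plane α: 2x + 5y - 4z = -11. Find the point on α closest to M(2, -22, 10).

(8, -7, -2)

Foot = M − λn with λ = (n·M − d)/|n|² = (-146 − (-11))/45 = -3.
Foot = (2, -22, 10) − (-3)·(2, 5, -4) = (8, -7, -2).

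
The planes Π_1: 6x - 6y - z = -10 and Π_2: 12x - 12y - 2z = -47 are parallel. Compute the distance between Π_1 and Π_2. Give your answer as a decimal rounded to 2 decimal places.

1.58

Rescale Π_2 by 1/2: 6x - 6y - z = -47/2. Then distance = |-10 − (-47/2)| / √73 ≈ 1.58.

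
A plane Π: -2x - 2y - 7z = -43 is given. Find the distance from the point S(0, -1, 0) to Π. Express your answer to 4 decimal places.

n·S − d = (-2)·(0) + (-2)·(-1) + (-7)·(0) − (-43) = 45; |n| = √57.
Distance = |45| / √57 = 45/√57 ≈ 5.9604.

5.9604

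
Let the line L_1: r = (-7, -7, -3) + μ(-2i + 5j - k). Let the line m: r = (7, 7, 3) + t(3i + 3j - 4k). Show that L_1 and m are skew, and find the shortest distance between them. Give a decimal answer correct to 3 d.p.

Common perpendicular direction n = (-2, 5, -1) × (3, 3, -4) = (-17, -11, -21).
With w = (7, 7, 3) − (-7, -7, -3) = (14, 14, 6), w · n = -518.
Since n ≠ 0 the lines are not parallel, and w · n = -518 ≠ 0 so they do not intersect; hence they are skew.
Distance = |w · n| / |n| = |-518| / √851 ≈ 17.757.

17.757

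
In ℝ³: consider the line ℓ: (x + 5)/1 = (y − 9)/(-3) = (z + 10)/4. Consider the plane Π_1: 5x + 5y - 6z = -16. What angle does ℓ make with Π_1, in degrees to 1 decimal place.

46.0

ℓ has direction (1, -3, 4) through (-5, 9, -10).
sin θ = |n·v| / (|n||v|) = |-34| / (√86 · √26) = 0.71902.
θ ≈ 46.0°.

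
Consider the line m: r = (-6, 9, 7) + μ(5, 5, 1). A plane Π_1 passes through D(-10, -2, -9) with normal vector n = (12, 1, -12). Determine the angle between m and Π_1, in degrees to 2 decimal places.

25.88

Π_1: n·r = n·D gives 12x + y - 12z = -14.
sin θ = |n·v| / (|n||v|) = |53| / (√289 · √51) = 0.43656.
θ ≈ 25.88°.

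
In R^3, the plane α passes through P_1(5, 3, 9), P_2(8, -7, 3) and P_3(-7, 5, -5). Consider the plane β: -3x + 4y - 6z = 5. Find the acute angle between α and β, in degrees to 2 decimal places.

P_1P_2 = (3, -10, -6), P_1P_3 = (-12, 2, -14); a normal to α is P_1P_2 × P_1P_3 = (152, 114, -114).
Using P_1: α has equation 152x + 114y - 114z = 76.
cos θ = |n₁·n₂| / (|n₁||n₂|) = |684| / (√49096 · √61).
θ = arccos(0.39525) ≈ 66.72°.

66.72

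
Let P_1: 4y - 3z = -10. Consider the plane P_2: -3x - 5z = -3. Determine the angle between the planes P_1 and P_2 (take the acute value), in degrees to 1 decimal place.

cos θ = |n₁·n₂| / (|n₁||n₂|) = |15| / (√25 · √34).
θ = arccos(0.51450) ≈ 59.0°.

59.0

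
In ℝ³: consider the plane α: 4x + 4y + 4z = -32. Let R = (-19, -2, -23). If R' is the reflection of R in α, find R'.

λ = (n·R − d)/|n|² = (-176 − (-32))/48 = -3.
Reflection = R − 2λn = (-19, -2, -23) − (-6)·(4, 4, 4) = (5, 22, 1).

(5, 22, 1)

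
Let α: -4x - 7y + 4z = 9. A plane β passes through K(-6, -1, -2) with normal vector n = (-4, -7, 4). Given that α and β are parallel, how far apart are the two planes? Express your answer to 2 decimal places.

1.56

β: n·r = n·K gives -4x - 7y + 4z = 23.
Same normal n = (-4, -7, 4) with |n| = √81; distance = |9 − 23| / |n| = 14/√81 ≈ 1.56.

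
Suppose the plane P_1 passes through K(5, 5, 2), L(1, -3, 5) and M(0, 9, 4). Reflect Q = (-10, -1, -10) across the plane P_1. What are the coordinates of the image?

KL = (-4, -8, 3), KM = (-5, 4, 2); a normal to P_1 is KL × KM = (-28, -7, -56).
Using K: P_1 has equation -28x - 7y - 56z = -287.
λ = (n·Q − d)/|n|² = (847 − (-287))/3969 = 2/7.
Reflection = Q − 2λn = (-10, -1, -10) − (4/7)·(-28, -7, -56) = (6, 3, 22).

(6, 3, 22)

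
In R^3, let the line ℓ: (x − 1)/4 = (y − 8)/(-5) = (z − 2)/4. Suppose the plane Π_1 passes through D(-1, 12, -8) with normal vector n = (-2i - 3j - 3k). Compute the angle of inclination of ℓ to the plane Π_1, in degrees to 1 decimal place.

ℓ has direction (4, -5, 4) through (1, 8, 2).
Π_1: n·r = n·D gives -2x - 3y - 3z = -10.
sin θ = |n·v| / (|n||v|) = |-5| / (√22 · √57) = 0.14120.
θ ≈ 8.1°.

8.1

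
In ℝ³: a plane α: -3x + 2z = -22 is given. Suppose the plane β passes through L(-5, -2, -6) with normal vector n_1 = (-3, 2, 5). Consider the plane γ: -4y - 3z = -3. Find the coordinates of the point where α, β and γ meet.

(8, 0, 1)

β: n_1·r = n_1·L gives -3x + 2y + 5z = -19.
Solving the 3×3 linear system -3x + 2z = -22, -3x + 2y + 5z = -19, -4y - 3z = -3 (e.g. by elimination or Cramer's rule, determinant = -18) gives (8, 0, 1).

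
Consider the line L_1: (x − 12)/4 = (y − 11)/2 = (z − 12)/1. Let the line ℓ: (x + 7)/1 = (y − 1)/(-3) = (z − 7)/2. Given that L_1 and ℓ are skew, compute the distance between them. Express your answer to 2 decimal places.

L_1 has direction (4, 2, 1) through (12, 11, 12).
ℓ has direction (1, -3, 2) through (-7, 1, 7).
Common perpendicular direction n = (4, 2, 1) × (1, -3, 2) = (7, -7, -14).
With w = (-7, 1, 7) − (12, 11, 12) = (-19, -10, -5), w · n = 7.
Distance = |w · n| / |n| = |7| / √294 ≈ 0.41.

0.41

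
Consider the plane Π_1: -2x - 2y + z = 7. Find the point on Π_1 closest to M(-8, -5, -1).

Foot = M − λn with λ = (n·M − d)/|n|² = (25 − 7)/9 = 2.
Foot = (-8, -5, -1) − 2·(-2, -2, 1) = (-4, -1, -3).

(-4, -1, -3)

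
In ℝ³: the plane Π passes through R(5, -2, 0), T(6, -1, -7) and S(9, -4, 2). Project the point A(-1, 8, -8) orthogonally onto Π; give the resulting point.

(-3, 3, -9)

RT = (1, 1, -7), RS = (4, -2, 2); a normal to Π is RT × RS = (-12, -30, -6).
Using R: Π has equation -12x - 30y - 6z = 0.
Foot = A − λn with λ = (n·A − d)/|n|² = (-180 − 0)/1080 = -1/6.
Foot = (-1, 8, -8) − (-1/6)·(-12, -30, -6) = (-3, 3, -9).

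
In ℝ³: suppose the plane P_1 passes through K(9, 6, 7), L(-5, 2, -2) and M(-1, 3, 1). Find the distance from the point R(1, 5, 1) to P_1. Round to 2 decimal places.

KL = (-14, -4, -9), KM = (-10, -3, -6); a normal to P_1 is KL × KM = (-3, 6, 2).
Using K: P_1 has equation -3x + 6y + 2z = 23.
n·R − d = (-3)·(1) + (6)·(5) + (2)·(1) − 23 = 6; |n| = √49.
Distance = |6| / √49 = 6/√49 ≈ 0.86.

0.86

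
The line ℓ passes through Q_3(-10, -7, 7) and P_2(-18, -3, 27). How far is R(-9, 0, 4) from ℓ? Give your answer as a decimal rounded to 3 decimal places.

A direction vector for ℓ is P_2 − Q_3 = (-8, 4, 20).
Taking (-10, -7, 7) on ℓ with direction v = (-8, 4, 20): w = R − (-10, -7, 7) = (1, 7, -3), and w × v = (152, 4, 60).
Distance = |w × v| / |v| = √26720 / √480 ≈ 7.461.

7.461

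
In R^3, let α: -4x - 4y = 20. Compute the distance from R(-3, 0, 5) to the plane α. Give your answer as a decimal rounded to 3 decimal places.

1.414

n·R − d = (-4)·(-3) + (-4)·(0) + (0)·(5) − 20 = -8; |n| = √32.
Distance = |-8| / √32 = 8/√32 ≈ 1.414.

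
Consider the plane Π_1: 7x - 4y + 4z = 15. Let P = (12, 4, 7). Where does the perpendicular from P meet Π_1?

Foot = P − λn with λ = (n·P − d)/|n|² = (96 − 15)/81 = 1.
Foot = (12, 4, 7) − 1·(7, -4, 4) = (5, 8, 3).

(5, 8, 3)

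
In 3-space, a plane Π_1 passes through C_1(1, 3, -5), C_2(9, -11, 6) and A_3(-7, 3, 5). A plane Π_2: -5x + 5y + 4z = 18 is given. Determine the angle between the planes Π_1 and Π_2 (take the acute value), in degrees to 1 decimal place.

72.9

C_1C_2 = (8, -14, 11), C_1A_3 = (-8, 0, 10); a normal to Π_1 is C_1C_2 × C_1A_3 = (-140, -168, -112).
Using C_1: Π_1 has equation -140x - 168y - 112z = -84.
cos θ = |n₁·n₂| / (|n₁||n₂|) = |-588| / (√60368 · √66).
θ = arccos(0.29458) ≈ 72.9°.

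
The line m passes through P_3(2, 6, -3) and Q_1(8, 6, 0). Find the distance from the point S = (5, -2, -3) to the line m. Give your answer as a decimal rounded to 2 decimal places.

8.11

A direction vector for m is Q_1 − P_3 = (6, 0, 3).
Taking (2, 6, -3) on m with direction v = (6, 0, 3): w = S − (2, 6, -3) = (3, -8, 0), and w × v = (-24, -9, 48).
Distance = |w × v| / |v| = √2961 / √45 ≈ 8.11.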